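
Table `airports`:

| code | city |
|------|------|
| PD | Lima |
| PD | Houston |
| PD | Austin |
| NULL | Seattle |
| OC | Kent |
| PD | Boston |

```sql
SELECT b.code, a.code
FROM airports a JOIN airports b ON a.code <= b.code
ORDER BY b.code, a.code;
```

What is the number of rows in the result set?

INNER JOIN keeps only pairs where the ON condition holds.
Matching on a.code <= b.code. A NULL in a compared column never satisfies the condition.
- code=PD: 4 matching b row(s), so 4 row(s) emitted.
- code=PD: 4 matching b row(s), so 4 row(s) emitted.
- code=PD: 4 matching b row(s), so 4 row(s) emitted.
- code=NULL: no matching b row, dropped.
- code=OC: 5 matching b row(s), so 5 row(s) emitted.
- code=PD: 4 matching b row(s), so 4 row(s) emitted.
Total: 21 rows.

21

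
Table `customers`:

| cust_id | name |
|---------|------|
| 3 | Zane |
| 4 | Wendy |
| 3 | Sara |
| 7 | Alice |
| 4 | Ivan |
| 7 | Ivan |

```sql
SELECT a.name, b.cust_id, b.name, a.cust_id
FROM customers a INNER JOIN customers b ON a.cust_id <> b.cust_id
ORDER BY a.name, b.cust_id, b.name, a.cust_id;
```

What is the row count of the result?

INNER JOIN keeps only pairs where the ON condition holds.
Matching on a.cust_id <> b.cust_id.
- a[0] cust_id=3 → 4 match(es) in b → 4 row(s).
- a[1] cust_id=4 → 4 match(es) in b → 4 row(s).
- a[2] cust_id=3 → 4 match(es) in b → 4 row(s).
- a[3] cust_id=7 → 4 match(es) in b → 4 row(s).
- a[4] cust_id=4 → 4 match(es) in b → 4 row(s).
- a[5] cust_id=7 → 4 match(es) in b → 4 row(s).
Total: 24 rows.

24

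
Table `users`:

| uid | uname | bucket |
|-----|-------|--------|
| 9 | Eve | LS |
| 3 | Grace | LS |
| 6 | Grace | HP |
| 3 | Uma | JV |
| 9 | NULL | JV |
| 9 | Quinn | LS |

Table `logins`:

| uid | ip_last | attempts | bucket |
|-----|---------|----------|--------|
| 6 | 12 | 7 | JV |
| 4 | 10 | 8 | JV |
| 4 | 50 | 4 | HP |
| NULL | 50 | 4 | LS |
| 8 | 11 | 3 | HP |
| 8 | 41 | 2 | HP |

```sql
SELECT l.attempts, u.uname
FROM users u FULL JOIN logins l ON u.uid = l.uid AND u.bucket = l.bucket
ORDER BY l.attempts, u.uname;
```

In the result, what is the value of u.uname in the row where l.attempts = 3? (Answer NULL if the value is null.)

FULL OUTER JOIN keeps every row from both sides; unmatched rows get NULL for the other side's columns.
Matching on u.uid = l.uid AND u.bucket = l.bucket. A NULL in a compared column never satisfies the condition.
- u (uid=9, bucket=LS) has no partner → padded with NULL.
- u (uid=3, bucket=LS) has no partner → padded with NULL.
- u (uid=6, bucket=HP) has no partner → padded with NULL.
- u (uid=3, bucket=JV) has no partner → padded with NULL.
- u (uid=9, bucket=JV) has no partner → padded with NULL.
- u (uid=9, bucket=LS) has no partner → padded with NULL.
- 6 row(s) from l found no u partner → padded with NULL.

NULL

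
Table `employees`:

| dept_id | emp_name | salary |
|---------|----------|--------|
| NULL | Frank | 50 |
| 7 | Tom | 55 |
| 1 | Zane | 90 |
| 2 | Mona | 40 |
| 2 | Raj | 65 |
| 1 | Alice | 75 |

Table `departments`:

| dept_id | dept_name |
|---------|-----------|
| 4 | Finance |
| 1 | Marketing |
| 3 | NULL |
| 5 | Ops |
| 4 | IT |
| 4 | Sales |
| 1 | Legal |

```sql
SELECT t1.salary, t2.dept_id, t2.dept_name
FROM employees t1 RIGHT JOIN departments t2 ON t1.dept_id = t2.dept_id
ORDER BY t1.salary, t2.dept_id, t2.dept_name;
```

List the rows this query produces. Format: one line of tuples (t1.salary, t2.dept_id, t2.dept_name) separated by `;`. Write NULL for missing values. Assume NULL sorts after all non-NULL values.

RIGHT JOIN keeps every row from `departments`; unmatched rows get NULL for `employees`'s columns.
Matching on t1.dept_id = t2.dept_id. A NULL in a compared column never satisfies the condition.
- t1 (dept_id=NULL) has no partner in t2.
- t1 (dept_id=7) has no partner in t2.
- t1 (dept_id=1) pairs with 2 row(s) of t2.
- t1 (dept_id=2) has no partner in t2.
- t1 (dept_id=2) has no partner in t2.
- t1 (dept_id=1) pairs with 2 row(s) of t2.
- 5 t2 row(s) had no t1 match → kept, t1 columns NULL.
After projecting and ordering:
t1.salary | t2.dept_id | t2.dept_name
75 | 1 | Legal
75 | 1 | Marketing
90 | 1 | Legal
90 | 1 | Marketing
NULL | 3 | NULL
NULL | 4 | Finance
NULL | 4 | IT
NULL | 4 | Sales
NULL | 5 | Ops

(75, 1, Legal); (75, 1, Marketing); (90, 1, Legal); (90, 1, Marketing); (NULL, 3, NULL); (NULL, 4, Finance); (NULL, 4, IT); (NULL, 4, Sales); (NULL, 5, Ops)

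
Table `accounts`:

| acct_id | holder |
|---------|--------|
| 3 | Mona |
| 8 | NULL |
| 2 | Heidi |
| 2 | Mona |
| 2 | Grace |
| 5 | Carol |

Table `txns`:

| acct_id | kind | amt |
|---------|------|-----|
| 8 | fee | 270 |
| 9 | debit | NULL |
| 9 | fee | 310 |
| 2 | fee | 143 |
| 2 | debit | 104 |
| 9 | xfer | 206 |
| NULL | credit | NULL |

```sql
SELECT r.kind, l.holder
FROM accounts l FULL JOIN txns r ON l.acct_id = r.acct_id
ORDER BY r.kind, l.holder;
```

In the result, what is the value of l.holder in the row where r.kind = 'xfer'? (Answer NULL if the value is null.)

FULL OUTER JOIN keeps every row from both sides; unmatched rows get NULL for the other side's columns.
Matching on l.acct_id = r.acct_id. A NULL in a compared column never satisfies the condition.
Matched pairs: 7; unmatched l rows kept: 2; unmatched r rows kept: 4.

NULL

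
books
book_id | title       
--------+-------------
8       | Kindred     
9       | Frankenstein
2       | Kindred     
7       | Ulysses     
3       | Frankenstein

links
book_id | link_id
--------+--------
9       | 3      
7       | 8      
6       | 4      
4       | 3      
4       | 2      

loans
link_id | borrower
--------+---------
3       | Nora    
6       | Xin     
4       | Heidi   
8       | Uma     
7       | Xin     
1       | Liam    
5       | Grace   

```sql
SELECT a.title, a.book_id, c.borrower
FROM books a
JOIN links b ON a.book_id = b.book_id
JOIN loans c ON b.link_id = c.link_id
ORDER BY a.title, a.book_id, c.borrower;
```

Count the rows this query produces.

Evaluate left to right. First `books a INNER JOIN links b` on book_id: 2 row(s).
Then INNER JOIN `loans c` on link_id: keep only rows whose b.link_id appears in c.
Result: 2 row(s).

2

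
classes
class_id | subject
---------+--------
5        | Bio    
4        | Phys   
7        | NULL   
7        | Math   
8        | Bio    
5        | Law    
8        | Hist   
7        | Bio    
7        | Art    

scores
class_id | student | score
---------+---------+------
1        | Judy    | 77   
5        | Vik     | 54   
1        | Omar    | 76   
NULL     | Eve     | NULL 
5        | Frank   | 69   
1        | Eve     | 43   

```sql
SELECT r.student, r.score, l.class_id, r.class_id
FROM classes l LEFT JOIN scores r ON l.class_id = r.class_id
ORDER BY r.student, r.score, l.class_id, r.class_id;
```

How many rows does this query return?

LEFT JOIN keeps every row from `classes`; unmatched rows get NULL for `scores`'s columns.
Matching on l.class_id = r.class_id. A NULL in a compared column never satisfies the condition.
Matched pairs: 4; unmatched l rows kept: 7.
Total: 4 matched + 7 padded = 11 rows.

11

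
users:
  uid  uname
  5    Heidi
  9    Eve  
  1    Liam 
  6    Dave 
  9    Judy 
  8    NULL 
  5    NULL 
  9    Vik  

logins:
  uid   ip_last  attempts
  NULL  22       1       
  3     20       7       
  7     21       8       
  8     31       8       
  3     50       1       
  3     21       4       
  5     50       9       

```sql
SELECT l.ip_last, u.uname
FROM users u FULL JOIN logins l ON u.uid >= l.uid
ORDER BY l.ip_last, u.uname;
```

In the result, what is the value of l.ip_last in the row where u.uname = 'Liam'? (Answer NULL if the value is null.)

FULL OUTER JOIN keeps every row from both sides; unmatched rows get NULL for the other side's columns.
Matching on u.uid >= l.uid. A NULL in a compared column never satisfies the condition.
- u row (uid=5): matches 4 l row(s) → 4 output row(s).
- u row (uid=9): matches 6 l row(s) → 6 output row(s).
- u row (uid=1): no match → kept, l columns NULL.
- u row (uid=6): matches 4 l row(s) → 4 output row(s).
- u row (uid=9): matches 6 l row(s) → 6 output row(s).
- u row (uid=8): matches 6 l row(s) → 6 output row(s).
- u row (uid=5): matches 4 l row(s) → 4 output row(s).
- u row (uid=9): matches 6 l row(s) → 6 output row(s).
- plus 1 unmatched l row(s), each kept with NULL u columns.

NULL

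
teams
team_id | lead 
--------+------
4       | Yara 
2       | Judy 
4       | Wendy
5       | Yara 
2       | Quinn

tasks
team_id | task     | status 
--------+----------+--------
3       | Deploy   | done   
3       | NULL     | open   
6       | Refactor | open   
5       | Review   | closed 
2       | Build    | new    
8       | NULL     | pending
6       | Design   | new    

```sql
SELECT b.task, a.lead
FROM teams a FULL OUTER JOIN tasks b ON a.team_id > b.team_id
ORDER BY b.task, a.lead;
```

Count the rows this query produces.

FULL OUTER JOIN keeps every row from both sides; unmatched rows get NULL for the other side's columns.
Matching on a.team_id > b.team_id.
- a row (team_id=4): matches 3 b row(s) → 3 output row(s).
- a row (team_id=2): no match → kept, b columns NULL.
- a row (team_id=4): matches 3 b row(s) → 3 output row(s).
- a row (team_id=5): matches 3 b row(s) → 3 output row(s).
- a row (team_id=2): no match → kept, b columns NULL.
- 4 row(s) from b found no a partner → padded with NULL.
Total: 9 matched + 6 padded = 15 rows.

15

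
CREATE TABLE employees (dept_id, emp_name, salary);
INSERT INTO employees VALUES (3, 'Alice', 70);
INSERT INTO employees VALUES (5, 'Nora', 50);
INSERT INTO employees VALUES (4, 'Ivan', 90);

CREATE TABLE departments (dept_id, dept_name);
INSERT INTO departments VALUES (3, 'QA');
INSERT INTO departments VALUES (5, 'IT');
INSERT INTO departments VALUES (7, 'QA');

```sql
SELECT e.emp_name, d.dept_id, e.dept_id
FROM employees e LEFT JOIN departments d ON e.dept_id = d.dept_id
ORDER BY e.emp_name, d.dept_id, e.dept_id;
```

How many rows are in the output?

3

LEFT JOIN keeps every row from `employees`; unmatched rows get NULL for `departments`'s columns.
Matching on e.dept_id = d.dept_id.
Matched pairs: 2; unmatched e rows kept: 1.
Total: 2 matched + 1 padded = 3 rows.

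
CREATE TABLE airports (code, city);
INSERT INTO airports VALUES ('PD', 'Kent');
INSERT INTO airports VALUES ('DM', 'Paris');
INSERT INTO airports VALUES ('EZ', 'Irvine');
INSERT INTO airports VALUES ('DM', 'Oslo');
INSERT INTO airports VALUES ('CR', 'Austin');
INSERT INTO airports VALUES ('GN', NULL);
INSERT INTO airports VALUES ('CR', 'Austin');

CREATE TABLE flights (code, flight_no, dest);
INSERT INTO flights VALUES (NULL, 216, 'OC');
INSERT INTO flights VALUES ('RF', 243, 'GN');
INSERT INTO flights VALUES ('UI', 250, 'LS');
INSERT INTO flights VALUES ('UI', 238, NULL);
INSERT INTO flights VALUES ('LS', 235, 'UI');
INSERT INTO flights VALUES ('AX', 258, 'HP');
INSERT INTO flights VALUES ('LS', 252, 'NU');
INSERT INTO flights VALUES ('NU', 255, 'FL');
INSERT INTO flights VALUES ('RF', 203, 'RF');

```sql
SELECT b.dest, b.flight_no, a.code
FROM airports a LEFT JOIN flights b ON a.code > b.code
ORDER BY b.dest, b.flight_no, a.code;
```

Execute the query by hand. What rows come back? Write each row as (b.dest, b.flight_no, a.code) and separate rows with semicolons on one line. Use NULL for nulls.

LEFT JOIN keeps every row from `airports`; unmatched rows get NULL for `flights`'s columns.
Matching on a.code > b.code. A NULL in a compared column never satisfies the condition.
Matched pairs: 10; unmatched a rows kept: 0.

(FL, 255, PD); (HP, 258, CR); (HP, 258, CR); (HP, 258, DM); (HP, 258, DM); (HP, 258, EZ); (HP, 258, GN); (HP, 258, PD); (NU, 252, PD); (UI, 235, PD)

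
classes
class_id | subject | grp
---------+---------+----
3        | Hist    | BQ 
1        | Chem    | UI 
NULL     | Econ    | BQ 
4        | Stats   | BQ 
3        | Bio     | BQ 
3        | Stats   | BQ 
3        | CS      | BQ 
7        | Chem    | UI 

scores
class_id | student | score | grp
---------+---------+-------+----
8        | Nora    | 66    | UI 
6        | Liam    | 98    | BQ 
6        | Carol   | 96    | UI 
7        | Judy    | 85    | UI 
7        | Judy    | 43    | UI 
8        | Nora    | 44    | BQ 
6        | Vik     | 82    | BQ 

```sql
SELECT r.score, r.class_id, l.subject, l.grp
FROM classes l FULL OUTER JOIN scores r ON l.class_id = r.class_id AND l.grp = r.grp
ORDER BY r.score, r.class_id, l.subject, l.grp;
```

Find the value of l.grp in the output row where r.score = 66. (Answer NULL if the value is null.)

NULL

FULL OUTER JOIN keeps every row from both sides; unmatched rows get NULL for the other side's columns.
Matching on l.class_id = r.class_id AND l.grp = r.grp. A NULL in a compared column never satisfies the condition.
- l (class_id=3, grp=BQ) has no partner → padded with NULL.
- l (class_id=1, grp=UI) has no partner → padded with NULL.
- l (class_id=NULL, grp=BQ) has no partner → padded with NULL.
- l (class_id=4, grp=BQ) has no partner → padded with NULL.
- l (class_id=3, grp=BQ) has no partner → padded with NULL.
- l (class_id=3, grp=BQ) has no partner → padded with NULL.
- l (class_id=3, grp=BQ) has no partner → padded with NULL.
- l (class_id=7, grp=UI) pairs with 2 row(s) of r.
- plus 5 unmatched r row(s), each kept with NULL l columns.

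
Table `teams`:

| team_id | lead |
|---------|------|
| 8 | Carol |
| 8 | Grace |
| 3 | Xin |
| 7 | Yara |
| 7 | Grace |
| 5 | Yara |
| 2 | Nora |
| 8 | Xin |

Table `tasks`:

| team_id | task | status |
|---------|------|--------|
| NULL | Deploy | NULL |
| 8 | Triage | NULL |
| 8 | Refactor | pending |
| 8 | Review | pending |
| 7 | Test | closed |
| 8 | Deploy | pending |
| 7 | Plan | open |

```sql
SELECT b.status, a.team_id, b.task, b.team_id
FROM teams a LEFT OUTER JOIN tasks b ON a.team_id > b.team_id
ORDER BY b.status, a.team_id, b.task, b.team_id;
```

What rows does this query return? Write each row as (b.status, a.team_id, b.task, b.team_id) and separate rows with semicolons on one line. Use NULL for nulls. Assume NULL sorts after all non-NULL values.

(closed, 8, Test, 7); (closed, 8, Test, 7); (closed, 8, Test, 7); (open, 8, Plan, 7); (open, 8, Plan, 7); (open, 8, Plan, 7); (NULL, 2, NULL, NULL); (NULL, 3, NULL, NULL); (NULL, 5, NULL, NULL); (NULL, 7, NULL, NULL); (NULL, 7, NULL, NULL)

LEFT JOIN keeps every row from `teams`; unmatched rows get NULL for `tasks`'s columns.
Matching on a.team_id > b.team_id. A NULL in a compared column never satisfies the condition.
- a row (team_id=8): matches 2 b row(s) → 2 output row(s).
- a row (team_id=8): matches 2 b row(s) → 2 output row(s).
- a row (team_id=3): no match → kept, b columns NULL.
- a row (team_id=7): no match → kept, b columns NULL.
- a row (team_id=7): no match → kept, b columns NULL.
- a row (team_id=5): no match → kept, b columns NULL.
- a row (team_id=2): no match → kept, b columns NULL.
- a row (team_id=8): matches 2 b row(s) → 2 output row(s).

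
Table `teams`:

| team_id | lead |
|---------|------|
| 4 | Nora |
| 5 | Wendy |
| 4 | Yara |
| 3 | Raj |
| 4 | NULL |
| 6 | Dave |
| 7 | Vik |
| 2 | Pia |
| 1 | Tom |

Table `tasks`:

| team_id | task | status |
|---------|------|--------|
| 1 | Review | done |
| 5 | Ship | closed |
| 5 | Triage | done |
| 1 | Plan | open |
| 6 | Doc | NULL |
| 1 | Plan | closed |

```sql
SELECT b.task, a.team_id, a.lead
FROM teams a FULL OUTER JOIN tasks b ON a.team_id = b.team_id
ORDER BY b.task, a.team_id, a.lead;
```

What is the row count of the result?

FULL OUTER JOIN keeps every row from both sides; unmatched rows get NULL for the other side's columns.
Matching on a.team_id = b.team_id.
- a row (team_id=4): no match → kept, b columns NULL.
- a row (team_id=5): matches 2 b row(s) → 2 output row(s).
- a row (team_id=4): no match → kept, b columns NULL.
- a row (team_id=3): no match → kept, b columns NULL.
- a row (team_id=4): no match → kept, b columns NULL.
- a row (team_id=6): matches 1 b row(s) → 1 output row(s).
- a row (team_id=7): no match → kept, b columns NULL.
- a row (team_id=2): no match → kept, b columns NULL.
- a row (team_id=1): matches 3 b row(s) → 3 output row(s).
Total: 6 matched + 6 padded = 12 rows.

12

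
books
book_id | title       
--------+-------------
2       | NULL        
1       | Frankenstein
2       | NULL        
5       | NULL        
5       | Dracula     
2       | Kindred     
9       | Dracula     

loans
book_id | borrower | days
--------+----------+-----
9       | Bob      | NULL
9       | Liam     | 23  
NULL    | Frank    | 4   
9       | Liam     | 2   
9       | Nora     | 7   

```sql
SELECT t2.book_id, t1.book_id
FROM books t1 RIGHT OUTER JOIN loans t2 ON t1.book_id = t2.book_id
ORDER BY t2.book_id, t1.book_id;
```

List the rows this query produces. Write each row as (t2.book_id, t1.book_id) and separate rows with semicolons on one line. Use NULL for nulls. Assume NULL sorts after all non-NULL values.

(9, 9); (9, 9); (9, 9); (9, 9); (NULL, NULL)

RIGHT JOIN keeps every row from `loans`; unmatched rows get NULL for `books`'s columns.
Matching on t1.book_id = t2.book_id. A NULL in a compared column never satisfies the condition.
Matched pairs: 4; unmatched t2 rows kept: 1.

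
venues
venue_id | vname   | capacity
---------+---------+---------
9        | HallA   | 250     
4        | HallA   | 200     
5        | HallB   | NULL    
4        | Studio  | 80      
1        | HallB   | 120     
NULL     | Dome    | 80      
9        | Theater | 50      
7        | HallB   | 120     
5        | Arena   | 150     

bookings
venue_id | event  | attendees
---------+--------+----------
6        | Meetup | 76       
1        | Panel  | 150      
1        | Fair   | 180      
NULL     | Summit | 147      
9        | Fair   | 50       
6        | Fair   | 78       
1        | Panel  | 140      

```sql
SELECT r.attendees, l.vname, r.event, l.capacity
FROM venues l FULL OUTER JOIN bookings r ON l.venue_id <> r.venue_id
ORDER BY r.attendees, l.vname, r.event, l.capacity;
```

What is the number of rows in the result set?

45

FULL OUTER JOIN keeps every row from both sides; unmatched rows get NULL for the other side's columns.
Matching on l.venue_id <> r.venue_id. A NULL in a compared column never satisfies the condition.
Matched pairs: 43; unmatched l rows kept: 1; unmatched r rows kept: 1.
Total: 43 matched + 2 padded = 45 rows.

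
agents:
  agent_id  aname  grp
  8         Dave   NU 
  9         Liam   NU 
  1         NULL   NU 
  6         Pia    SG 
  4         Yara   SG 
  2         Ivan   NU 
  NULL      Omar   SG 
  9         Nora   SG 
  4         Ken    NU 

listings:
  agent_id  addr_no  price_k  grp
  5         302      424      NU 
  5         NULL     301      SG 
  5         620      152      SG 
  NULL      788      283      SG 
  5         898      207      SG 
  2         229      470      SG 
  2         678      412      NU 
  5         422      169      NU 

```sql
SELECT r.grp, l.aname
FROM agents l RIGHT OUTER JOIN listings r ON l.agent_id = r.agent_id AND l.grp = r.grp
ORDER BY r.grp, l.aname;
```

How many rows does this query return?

RIGHT JOIN keeps every row from `listings`; unmatched rows get NULL for `agents`'s columns.
Matching on l.agent_id = r.agent_id AND l.grp = r.grp. A NULL in a compared column never satisfies the condition.
- l (agent_id=8, grp=NU) has no partner in r.
- l (agent_id=9, grp=NU) has no partner in r.
- l (agent_id=1, grp=NU) has no partner in r.
- l (agent_id=6, grp=SG) has no partner in r.
- l (agent_id=4, grp=SG) has no partner in r.
- l (agent_id=2, grp=NU) pairs with 1 row(s) of r.
- l (agent_id=NULL, grp=SG) has no partner in r.
- l (agent_id=9, grp=SG) has no partner in r.
- l (agent_id=4, grp=NU) has no partner in r.
- 7 r row(s) had no l match → kept, l columns NULL.
Total: 1 matched + 7 padded = 8 rows.

8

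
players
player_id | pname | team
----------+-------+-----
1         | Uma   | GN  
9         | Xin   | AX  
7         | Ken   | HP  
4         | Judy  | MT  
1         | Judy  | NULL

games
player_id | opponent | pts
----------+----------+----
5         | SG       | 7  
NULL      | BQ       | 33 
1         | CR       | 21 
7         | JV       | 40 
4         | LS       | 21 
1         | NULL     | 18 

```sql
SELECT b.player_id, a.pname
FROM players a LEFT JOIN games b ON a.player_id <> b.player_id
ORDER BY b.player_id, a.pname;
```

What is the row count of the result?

LEFT JOIN keeps every row from `players`; unmatched rows get NULL for `games`'s columns.
Matching on a.player_id <> b.player_id. A NULL in a compared column never satisfies the condition.
- a row (player_id=1): matches 3 b row(s) → 3 output row(s).
- a row (player_id=9): matches 5 b row(s) → 5 output row(s).
- a row (player_id=7): matches 4 b row(s) → 4 output row(s).
- a row (player_id=4): matches 4 b row(s) → 4 output row(s).
- a row (player_id=1): matches 3 b row(s) → 3 output row(s).
Total: 19 rows.

19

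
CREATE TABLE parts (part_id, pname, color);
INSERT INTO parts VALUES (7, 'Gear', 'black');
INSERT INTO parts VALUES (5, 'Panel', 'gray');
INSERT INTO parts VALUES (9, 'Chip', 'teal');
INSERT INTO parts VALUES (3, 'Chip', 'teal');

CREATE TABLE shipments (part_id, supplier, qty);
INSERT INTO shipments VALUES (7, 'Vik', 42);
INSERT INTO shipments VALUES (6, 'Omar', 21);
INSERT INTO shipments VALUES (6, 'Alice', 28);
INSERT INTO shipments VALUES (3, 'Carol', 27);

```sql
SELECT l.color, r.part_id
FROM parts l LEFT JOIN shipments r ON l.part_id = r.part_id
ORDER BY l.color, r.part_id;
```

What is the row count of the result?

LEFT JOIN keeps every row from `parts`; unmatched rows get NULL for `shipments`'s columns.
Matching on l.part_id = r.part_id.
Matched pairs: 2; unmatched l rows kept: 2.
Total: 2 matched + 2 padded = 4 rows.

4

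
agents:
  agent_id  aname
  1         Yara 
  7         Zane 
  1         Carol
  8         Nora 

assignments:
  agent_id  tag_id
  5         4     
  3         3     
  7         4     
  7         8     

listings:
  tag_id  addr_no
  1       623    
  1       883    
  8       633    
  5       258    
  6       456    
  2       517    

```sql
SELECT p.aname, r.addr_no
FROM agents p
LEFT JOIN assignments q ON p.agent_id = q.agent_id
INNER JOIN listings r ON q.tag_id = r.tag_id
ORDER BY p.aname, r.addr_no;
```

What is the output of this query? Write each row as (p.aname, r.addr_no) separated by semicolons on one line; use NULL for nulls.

(Zane, 633)

Joins associate left-to-right: agents LEFT JOIN assignments on agent_id gives 5 intermediate row(s).
Then INNER JOIN `listings r` on tag_id: keep only rows whose q.tag_id appears in r.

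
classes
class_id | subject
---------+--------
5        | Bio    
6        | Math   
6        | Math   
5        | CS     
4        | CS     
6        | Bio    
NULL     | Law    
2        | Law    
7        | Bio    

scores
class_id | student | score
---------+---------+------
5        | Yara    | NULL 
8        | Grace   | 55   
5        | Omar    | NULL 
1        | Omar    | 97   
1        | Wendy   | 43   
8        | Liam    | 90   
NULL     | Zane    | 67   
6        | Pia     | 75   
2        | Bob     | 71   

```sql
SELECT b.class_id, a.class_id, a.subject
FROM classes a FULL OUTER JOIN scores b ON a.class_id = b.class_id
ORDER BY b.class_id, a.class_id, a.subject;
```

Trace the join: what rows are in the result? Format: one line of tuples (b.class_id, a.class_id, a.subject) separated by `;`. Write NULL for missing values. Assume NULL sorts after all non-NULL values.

(1, NULL, NULL); (1, NULL, NULL); (2, 2, Law); (5, 5, Bio); (5, 5, Bio); (5, 5, CS); (5, 5, CS); (6, 6, Bio); (6, 6, Math); (6, 6, Math); (8, NULL, NULL); (8, NULL, NULL); (NULL, 4, CS); (NULL, 7, Bio); (NULL, NULL, Law); (NULL, NULL, NULL)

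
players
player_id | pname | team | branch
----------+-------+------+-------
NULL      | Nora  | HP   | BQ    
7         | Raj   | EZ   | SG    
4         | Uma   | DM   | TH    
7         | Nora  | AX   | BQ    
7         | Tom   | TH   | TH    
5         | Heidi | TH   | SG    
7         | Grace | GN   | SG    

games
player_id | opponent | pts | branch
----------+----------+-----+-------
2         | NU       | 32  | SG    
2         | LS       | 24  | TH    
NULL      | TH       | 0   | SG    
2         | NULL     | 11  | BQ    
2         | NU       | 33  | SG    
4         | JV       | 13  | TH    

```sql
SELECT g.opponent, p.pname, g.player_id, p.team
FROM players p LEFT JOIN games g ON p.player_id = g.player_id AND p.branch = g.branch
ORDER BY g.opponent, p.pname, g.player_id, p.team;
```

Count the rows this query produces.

7

LEFT JOIN keeps every row from `players`; unmatched rows get NULL for `games`'s columns.
Matching on p.player_id = g.player_id AND p.branch = g.branch. A NULL in a compared column never satisfies the condition.
Matched pairs: 1; unmatched p rows kept: 6.
Total: 1 matched + 6 padded = 7 rows.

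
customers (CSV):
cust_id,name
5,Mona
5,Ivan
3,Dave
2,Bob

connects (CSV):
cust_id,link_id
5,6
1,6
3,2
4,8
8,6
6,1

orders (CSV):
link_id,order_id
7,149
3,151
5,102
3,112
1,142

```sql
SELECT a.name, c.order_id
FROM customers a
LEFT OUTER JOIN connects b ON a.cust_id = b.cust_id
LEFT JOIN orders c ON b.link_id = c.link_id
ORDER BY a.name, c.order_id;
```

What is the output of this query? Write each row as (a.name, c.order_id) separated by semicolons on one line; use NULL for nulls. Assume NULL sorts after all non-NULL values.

(Bob, NULL); (Dave, NULL); (Ivan, NULL); (Mona, NULL)

Evaluate left to right. First `customers a LEFT JOIN connects b` on cust_id: 4 row(s).
Then LEFT JOIN `orders c` on link_id: each of those 4 rows is kept; rows whose b.link_id has no match in c get NULL for c's columns.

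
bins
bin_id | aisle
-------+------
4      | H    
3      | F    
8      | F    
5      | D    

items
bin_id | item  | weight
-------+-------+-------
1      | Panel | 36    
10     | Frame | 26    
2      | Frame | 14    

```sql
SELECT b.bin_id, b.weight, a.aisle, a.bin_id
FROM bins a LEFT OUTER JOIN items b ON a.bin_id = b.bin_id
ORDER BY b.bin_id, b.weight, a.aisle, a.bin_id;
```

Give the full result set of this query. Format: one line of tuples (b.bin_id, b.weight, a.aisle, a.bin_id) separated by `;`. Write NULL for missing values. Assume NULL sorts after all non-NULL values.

(NULL, NULL, D, 5); (NULL, NULL, F, 3); (NULL, NULL, F, 8); (NULL, NULL, H, 4)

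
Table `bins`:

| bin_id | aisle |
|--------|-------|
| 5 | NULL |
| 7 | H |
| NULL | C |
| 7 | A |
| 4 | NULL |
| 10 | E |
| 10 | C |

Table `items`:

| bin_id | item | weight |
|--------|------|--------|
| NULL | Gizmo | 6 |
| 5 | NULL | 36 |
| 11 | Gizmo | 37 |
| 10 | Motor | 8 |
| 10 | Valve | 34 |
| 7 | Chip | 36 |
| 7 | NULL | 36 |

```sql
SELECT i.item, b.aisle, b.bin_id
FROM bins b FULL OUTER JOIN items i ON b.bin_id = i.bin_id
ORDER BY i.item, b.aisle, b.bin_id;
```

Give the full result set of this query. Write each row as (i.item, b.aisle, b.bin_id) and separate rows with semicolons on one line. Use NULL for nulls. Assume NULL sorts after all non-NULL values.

(Chip, A, 7); (Chip, H, 7); (Gizmo, NULL, NULL); (Gizmo, NULL, NULL); (Motor, C, 10); (Motor, E, 10); (Valve, C, 10); (Valve, E, 10); (NULL, A, 7); (NULL, C, NULL); (NULL, H, 7); (NULL, NULL, 4); (NULL, NULL, 5)

FULL OUTER JOIN keeps every row from both sides; unmatched rows get NULL for the other side's columns.
Matching on b.bin_id = i.bin_id. A NULL in a compared column never satisfies the condition.
- b (bin_id=5) pairs with 1 row(s) of i.
- b (bin_id=7) pairs with 2 row(s) of i.
- b (bin_id=NULL) has no partner → padded with NULL.
- b (bin_id=7) pairs with 2 row(s) of i.
- b (bin_id=4) has no partner → padded with NULL.
- b (bin_id=10) pairs with 2 row(s) of i.
- b (bin_id=10) pairs with 2 row(s) of i.
- 2 i row(s) had no b match → kept, b columns NULL.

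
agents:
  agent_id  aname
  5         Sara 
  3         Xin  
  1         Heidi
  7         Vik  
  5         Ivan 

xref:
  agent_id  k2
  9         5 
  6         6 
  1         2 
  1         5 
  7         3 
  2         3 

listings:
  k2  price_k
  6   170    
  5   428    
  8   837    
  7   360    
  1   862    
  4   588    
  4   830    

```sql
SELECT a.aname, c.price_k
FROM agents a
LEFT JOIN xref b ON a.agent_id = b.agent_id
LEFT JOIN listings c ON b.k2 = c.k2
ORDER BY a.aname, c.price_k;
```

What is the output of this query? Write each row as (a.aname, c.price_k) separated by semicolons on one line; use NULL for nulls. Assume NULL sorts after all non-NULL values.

Step 1 — a LEFT JOIN b on agent_id → 6 row(s).
Then LEFT JOIN `listings c` on k2: each of those 6 rows is kept; rows whose b.k2 has no match in c get NULL for c's columns.

(Heidi, 428); (Heidi, NULL); (Ivan, NULL); (Sara, NULL); (Vik, NULL); (Xin, NULL)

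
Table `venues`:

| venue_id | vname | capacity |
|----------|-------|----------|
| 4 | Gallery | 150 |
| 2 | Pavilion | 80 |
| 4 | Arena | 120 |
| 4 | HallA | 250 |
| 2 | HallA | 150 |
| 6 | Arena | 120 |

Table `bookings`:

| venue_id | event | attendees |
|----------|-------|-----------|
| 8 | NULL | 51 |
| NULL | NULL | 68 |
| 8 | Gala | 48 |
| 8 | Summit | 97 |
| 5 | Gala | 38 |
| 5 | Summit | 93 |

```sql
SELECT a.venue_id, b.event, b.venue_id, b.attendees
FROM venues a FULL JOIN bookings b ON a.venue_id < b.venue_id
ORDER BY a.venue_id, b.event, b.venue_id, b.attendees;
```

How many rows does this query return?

FULL OUTER JOIN keeps every row from both sides; unmatched rows get NULL for the other side's columns.
Matching on a.venue_id < b.venue_id. A NULL in a compared column never satisfies the condition.
- venue_id=4: 5 matching b row(s), so 5 row(s) emitted.
- venue_id=2: 5 matching b row(s), so 5 row(s) emitted.
- venue_id=4: 5 matching b row(s), so 5 row(s) emitted.
- venue_id=4: 5 matching b row(s), so 5 row(s) emitted.
- venue_id=2: 5 matching b row(s), so 5 row(s) emitted.
- venue_id=6: 3 matching b row(s), so 3 row(s) emitted.
- 1 row(s) from b found no a partner → padded with NULL.
Total: 28 matched + 1 padded = 29 rows.

29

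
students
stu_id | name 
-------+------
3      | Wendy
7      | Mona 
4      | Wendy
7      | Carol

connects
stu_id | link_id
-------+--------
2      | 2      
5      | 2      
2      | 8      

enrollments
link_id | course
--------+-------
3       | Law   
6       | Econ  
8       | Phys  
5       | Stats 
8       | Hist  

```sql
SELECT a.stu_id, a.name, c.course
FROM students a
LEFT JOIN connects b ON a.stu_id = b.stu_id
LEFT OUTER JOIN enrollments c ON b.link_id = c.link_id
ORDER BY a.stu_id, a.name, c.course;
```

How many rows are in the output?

Joins associate left-to-right: students LEFT JOIN connects on stu_id gives 4 intermediate row(s).
Then LEFT JOIN `enrollments c` on link_id: each of those 4 rows is kept; rows whose b.link_id has no match in c get NULL for c's columns.
Result: 4 row(s).

4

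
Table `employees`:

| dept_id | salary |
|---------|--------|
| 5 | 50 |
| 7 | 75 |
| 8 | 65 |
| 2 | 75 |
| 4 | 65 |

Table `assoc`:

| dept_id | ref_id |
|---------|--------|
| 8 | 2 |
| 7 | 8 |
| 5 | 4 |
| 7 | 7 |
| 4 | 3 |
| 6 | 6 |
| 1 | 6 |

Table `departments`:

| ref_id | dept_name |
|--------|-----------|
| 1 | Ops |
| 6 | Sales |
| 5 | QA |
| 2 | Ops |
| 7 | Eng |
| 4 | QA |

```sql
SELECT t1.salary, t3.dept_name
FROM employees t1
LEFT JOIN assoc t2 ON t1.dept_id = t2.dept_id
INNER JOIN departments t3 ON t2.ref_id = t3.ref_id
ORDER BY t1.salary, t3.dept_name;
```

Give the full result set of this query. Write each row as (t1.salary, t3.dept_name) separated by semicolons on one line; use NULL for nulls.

(50, QA); (65, Ops); (75, Eng)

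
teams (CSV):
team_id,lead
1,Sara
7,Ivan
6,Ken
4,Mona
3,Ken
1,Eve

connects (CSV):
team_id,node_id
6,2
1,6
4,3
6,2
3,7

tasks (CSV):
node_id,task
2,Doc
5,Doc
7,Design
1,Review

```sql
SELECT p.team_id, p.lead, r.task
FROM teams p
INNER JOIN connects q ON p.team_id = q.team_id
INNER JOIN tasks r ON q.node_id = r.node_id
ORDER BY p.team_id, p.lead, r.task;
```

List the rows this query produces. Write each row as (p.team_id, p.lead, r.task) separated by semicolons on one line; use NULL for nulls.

Joins associate left-to-right: teams INNER JOIN connects on team_id gives 6 intermediate row(s).
Then INNER JOIN `tasks r` on node_id: keep only rows whose q.node_id appears in r.

(3, Ken, Design); (6, Ken, Doc); (6, Ken, Doc)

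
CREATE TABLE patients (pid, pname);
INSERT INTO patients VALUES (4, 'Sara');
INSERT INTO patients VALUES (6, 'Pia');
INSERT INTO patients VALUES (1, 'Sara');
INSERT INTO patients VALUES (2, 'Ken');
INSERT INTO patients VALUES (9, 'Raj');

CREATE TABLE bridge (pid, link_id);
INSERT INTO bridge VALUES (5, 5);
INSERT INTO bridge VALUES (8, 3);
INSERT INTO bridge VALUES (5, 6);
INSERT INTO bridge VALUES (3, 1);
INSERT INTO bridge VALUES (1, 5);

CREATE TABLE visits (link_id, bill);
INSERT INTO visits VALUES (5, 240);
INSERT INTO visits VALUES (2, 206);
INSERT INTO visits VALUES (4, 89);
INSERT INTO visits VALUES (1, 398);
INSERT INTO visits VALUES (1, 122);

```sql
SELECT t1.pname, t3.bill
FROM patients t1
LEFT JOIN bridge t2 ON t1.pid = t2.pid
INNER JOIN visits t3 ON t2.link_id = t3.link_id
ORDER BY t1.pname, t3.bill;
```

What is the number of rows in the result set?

1

Evaluate left to right. First `patients t1 LEFT JOIN bridge t2` on pid: 5 row(s).
Then INNER JOIN `visits t3` on link_id: keep only rows whose t2.link_id appears in t3.
Result: 1 row(s).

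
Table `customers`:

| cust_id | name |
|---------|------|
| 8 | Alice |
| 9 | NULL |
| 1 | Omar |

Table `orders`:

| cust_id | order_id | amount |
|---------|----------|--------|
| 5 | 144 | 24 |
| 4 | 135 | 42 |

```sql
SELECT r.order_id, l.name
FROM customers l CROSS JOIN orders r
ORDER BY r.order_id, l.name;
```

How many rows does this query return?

6

CROSS JOIN pairs every row of `customers` with every row of `orders`: 3 × 2 = 6 rows.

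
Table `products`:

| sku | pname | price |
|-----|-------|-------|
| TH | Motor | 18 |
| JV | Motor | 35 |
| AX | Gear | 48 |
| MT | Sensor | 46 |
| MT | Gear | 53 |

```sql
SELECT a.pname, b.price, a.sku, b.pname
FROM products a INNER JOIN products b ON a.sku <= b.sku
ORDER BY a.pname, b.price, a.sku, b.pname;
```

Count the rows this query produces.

16

INNER JOIN keeps only pairs where the ON condition holds.
Matching on a.sku <= b.sku.
Matched pairs: 16.
Total: 16 rows.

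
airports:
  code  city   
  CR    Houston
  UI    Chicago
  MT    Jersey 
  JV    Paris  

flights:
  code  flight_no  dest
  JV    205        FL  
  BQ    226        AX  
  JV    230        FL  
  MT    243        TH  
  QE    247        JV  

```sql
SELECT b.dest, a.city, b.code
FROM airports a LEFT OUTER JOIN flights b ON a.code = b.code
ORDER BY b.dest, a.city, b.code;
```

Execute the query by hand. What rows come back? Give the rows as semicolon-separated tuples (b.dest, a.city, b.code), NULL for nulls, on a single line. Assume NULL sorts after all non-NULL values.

(FL, Paris, JV); (FL, Paris, JV); (TH, Jersey, MT); (NULL, Chicago, NULL); (NULL, Houston, NULL)

LEFT JOIN keeps every row from `airports`; unmatched rows get NULL for `flights`'s columns.
Matching on a.code = b.code.
- a (code=CR) has no partner → padded with NULL.
- a (code=UI) has no partner → padded with NULL.
- a (code=MT) pairs with 1 row(s) of b.
- a (code=JV) pairs with 2 row(s) of b.
After projecting and ordering:
b.dest | a.city | b.code
FL | Paris | JV
FL | Paris | JV
TH | Jersey | MT
NULL | Chicago | NULL
NULL | Houston | NULL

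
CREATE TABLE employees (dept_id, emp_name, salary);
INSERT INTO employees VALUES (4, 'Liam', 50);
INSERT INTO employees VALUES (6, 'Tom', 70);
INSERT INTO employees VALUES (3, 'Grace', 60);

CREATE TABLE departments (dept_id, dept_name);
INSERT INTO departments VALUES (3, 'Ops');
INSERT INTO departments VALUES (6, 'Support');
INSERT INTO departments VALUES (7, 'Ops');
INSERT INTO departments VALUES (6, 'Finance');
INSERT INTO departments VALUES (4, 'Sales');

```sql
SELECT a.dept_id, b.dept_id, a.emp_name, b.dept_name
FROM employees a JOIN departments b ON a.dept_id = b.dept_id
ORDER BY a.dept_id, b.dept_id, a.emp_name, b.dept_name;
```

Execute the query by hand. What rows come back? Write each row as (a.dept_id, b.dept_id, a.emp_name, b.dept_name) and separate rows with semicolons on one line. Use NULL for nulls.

INNER JOIN keeps only pairs where the ON condition holds.
Matching on a.dept_id = b.dept_id.
- dept_id=4: 1 matching b row(s), so 1 row(s) emitted.
- dept_id=6: 2 matching b row(s), so 2 row(s) emitted.
- dept_id=3: 1 matching b row(s), so 1 row(s) emitted.
After projecting and ordering:
a.dept_id | b.dept_id | a.emp_name | b.dept_name
3 | 3 | Grace | Ops
4 | 4 | Liam | Sales
6 | 6 | Tom | Finance
6 | 6 | Tom | Support

(3, 3, Grace, Ops); (4, 4, Liam, Sales); (6, 6, Tom, Finance); (6, 6, Tom, Support)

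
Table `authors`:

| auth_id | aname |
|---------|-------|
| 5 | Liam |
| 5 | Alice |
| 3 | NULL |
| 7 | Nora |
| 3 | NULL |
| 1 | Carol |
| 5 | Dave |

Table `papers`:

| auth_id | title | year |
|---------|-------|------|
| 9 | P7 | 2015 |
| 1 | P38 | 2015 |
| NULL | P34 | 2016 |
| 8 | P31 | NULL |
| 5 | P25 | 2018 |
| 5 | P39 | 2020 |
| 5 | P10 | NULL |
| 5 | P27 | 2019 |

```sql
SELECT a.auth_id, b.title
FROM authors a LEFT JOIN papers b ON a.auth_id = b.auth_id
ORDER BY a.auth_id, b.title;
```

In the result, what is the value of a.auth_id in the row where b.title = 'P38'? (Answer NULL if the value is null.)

LEFT JOIN keeps every row from `authors`; unmatched rows get NULL for `papers`'s columns.
Matching on a.auth_id = b.auth_id. A NULL in a compared column never satisfies the condition.
- a[0] auth_id=5 → 4 match(es) in b → 4 row(s).
- a[1] auth_id=5 → 4 match(es) in b → 4 row(s).
- a[2] auth_id=3 → no match; kept with NULLs on the b side.
- a[3] auth_id=7 → no match; kept with NULLs on the b side.
- a[4] auth_id=3 → no match; kept with NULLs on the b side.
- a[5] auth_id=1 → 1 match(es) in b → 1 row(s).
- a[6] auth_id=5 → 4 match(es) in b → 4 row(s).

1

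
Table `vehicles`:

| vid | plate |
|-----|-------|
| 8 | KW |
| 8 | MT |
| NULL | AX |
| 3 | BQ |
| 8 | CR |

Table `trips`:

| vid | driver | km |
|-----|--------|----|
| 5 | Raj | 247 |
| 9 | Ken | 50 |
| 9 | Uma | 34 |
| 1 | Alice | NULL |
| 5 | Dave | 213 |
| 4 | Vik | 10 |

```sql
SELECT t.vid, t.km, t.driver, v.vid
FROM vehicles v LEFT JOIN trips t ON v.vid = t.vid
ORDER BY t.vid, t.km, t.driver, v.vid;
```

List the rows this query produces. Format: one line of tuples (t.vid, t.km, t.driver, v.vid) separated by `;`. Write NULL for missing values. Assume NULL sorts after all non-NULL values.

LEFT JOIN keeps every row from `vehicles`; unmatched rows get NULL for `trips`'s columns.
Matching on v.vid = t.vid. A NULL in a compared column never satisfies the condition.
Matched pairs: 0; unmatched v rows kept: 5.

(NULL, NULL, NULL, 3); (NULL, NULL, NULL, 8); (NULL, NULL, NULL, 8); (NULL, NULL, NULL, 8); (NULL, NULL, NULL, NULL)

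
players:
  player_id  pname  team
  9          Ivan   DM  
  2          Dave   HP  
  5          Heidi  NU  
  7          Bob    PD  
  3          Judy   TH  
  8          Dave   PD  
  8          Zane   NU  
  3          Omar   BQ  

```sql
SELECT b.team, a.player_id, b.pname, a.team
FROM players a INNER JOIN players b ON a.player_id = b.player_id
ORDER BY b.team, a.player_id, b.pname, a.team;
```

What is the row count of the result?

INNER JOIN keeps only pairs where the ON condition holds.
Matching on a.player_id = b.player_id.
Matched pairs: 12.
Total: 12 rows.

12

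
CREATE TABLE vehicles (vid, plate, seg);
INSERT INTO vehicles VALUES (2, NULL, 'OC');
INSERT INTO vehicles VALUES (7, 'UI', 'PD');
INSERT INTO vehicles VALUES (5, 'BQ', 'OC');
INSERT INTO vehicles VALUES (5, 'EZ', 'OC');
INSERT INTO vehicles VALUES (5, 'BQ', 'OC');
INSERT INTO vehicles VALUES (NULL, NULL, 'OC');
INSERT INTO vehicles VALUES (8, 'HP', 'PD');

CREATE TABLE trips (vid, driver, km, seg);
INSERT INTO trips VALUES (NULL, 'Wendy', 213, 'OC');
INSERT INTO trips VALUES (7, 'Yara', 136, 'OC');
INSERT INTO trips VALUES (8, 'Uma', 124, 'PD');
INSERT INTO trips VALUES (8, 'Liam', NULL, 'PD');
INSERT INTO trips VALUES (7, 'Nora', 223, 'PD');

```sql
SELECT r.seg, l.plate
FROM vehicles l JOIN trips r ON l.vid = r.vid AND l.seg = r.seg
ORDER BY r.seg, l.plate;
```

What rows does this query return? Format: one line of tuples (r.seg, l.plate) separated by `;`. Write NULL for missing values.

(PD, HP); (PD, HP); (PD, UI)

INNER JOIN keeps only pairs where the ON condition holds.
Matching on l.vid = r.vid AND l.seg = r.seg. A NULL in a compared column never satisfies the condition.
Matched pairs: 3.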